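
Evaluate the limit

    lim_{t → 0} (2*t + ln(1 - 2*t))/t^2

Direct substitution gives 0/0.
Apply L'Hôpital: lim (2 - 2/(1 - 2*t))/(2*t), still 0/0.
After 2 applications of L'Hôpital's rule the quotient is (-4/(1 - 2*t)^2)/(2); substituting t = 0 gives -2.

-2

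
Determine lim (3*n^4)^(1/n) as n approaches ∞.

1

Base → ∞ and exponent → 0: an ∞^0 form.
Take logs: (1/n)·ln(3·n^4) = (ln 3 + 4·ln n)/n → 0.
So the limit is e^0 = 1.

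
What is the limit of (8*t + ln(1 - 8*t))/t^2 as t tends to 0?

-32

Direct substitution gives 0/0.
Apply L'Hôpital: lim (8 - 8/(1 - 8*t))/(2*t), still 0/0.
After 2 applications of L'Hôpital's rule the quotient is (-64/(1 - 8*t)^2)/(2); substituting t = 0 gives -32.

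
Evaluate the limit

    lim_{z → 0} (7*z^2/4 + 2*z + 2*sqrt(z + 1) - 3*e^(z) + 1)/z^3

-3/8

Substitution gives 0/0 (the numerator vanishes to order 3).
Expand each term to order z^3: the coefficient of z^3 in 2·√(1 + z) is 1/8 and in -3·e^(z) is -1/2.
Lower-order terms cancel with the polynomial part, so the numerator is (-3/8)·z^3 + o(z^3), and the limit is (-3/8)/(1) = -3/8.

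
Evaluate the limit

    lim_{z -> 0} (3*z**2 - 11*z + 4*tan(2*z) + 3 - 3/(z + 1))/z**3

Substitution gives 0/0 (the numerator vanishes to order 3).
Expand each term to order z^3: the coefficient of z^3 in 4·tan(2z) is 32/3 and in -3·1/(1 + z) is 3.
Lower-order terms cancel with the polynomial part, so the numerator is (41/3)·z^3 + o(z^3), and the limit is (41/3)/(1) = 41/3.

41/3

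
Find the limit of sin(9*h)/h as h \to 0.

9

Substitution gives 0/0.
Write it as (9)·sin(9h)/(9h); since sin(u)/u → 1, the limit is 9.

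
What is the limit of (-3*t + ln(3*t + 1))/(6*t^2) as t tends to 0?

-3/4

Direct substitution gives 0/0.
Apply L'Hôpital: lim (-3 + 3/(3*t + 1))/(12*t), still 0/0.
After 2 applications of L'Hôpital's rule the quotient is (-9/(3*t + 1)^2)/(12); substituting t = 0 gives -3/4.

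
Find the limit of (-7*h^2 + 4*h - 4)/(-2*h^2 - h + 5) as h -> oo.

7/2

Numerator and denominator both have degree 2.
Dividing every term by h^2, all lower-order terms vanish and the limit is the ratio of leading coefficients, -7/(-2) = 7/2.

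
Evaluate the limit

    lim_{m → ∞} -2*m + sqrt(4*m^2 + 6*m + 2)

3/2

An ∞ − ∞ form. Rationalising with the conjugate, the difference becomes (6m + 2) / (√(4*m^2 + 6*m + 2) + 2m).
For large m the denominator behaves like 2·2m, so the quotient tends to 6/4 = 3/2.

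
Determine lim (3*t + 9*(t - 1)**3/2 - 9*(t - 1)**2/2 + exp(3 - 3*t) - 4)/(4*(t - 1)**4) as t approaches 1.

27/32

Direct substitution gives 0/0.
Apply L'Hôpital: lim (-9*t + 27*(t - 1)^2/2 - 3*e^(3 - 3*t) + 12)/(16*(t - 1)^3), still 0/0.
Apply L'Hôpital: lim (27*t + 9*e^(3 - 3*t) - 36)/(48*(t - 1)^2), still 0/0.
Apply L'Hôpital: lim (27 - 27*e^(3 - 3*t))/(96*t - 96), still 0/0.
After 4 applications of L'Hôpital's rule the quotient is (81*e^(3 - 3*t))/(96); substituting t = 1 gives 27/32.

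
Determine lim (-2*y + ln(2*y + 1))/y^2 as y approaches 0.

Direct substitution gives 0/0.
Apply L'Hôpital: lim (-2 + 2/(2*y + 1))/(2*y), still 0/0.
After 2 applications of L'Hôpital's rule the quotient is (-4/(2*y + 1)^2)/(2); substituting y = 0 gives -2.

-2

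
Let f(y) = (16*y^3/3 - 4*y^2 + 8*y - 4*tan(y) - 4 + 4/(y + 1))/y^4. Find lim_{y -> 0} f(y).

Substitution gives 0/0 (the numerator vanishes to order 4).
Expand each term to order y^4: the coefficient of y^4 in -4·tan(y) is 0 and in 4·1/(1 + y) is 4.
Lower-order terms cancel with the polynomial part, so the numerator is (4)·y^4 + o(y^4), and the limit is (4)/(1) = 4.

4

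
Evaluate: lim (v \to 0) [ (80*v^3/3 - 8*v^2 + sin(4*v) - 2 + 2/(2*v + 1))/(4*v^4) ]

Substitution gives 0/0; apply L'Hôpital's rule 4 times.
After differentiating numerator and denominator 4 times the quotient is (256*sin(4*v) + 768/(2*v + 1)^5)/(96); at v = 0 this is 8.

8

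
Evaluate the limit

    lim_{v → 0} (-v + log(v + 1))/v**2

-1/2

Direct substitution gives 0/0.
Apply L'Hôpital: lim (-1 + 1/(v + 1))/(2*v), still 0/0.
After 2 applications of L'Hôpital's rule the quotient is (-1/(v + 1)^2)/(2); substituting v = 0 gives -1/2.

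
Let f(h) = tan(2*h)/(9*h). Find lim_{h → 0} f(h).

2/9

Substitution gives 0/0.
Since tan(u)/u → 1 as u → 0, tan(2h)/(2h) → 1 and the limit is 2/9.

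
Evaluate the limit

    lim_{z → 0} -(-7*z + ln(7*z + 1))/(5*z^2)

49/10

Direct substitution gives 0/0.
Apply L'Hôpital: lim (-7 + 7/(7*z + 1))/(-10*z), still 0/0.
After 2 applications of L'Hôpital's rule the quotient is (-49/(7*z + 1)^2)/(-10); substituting z = 0 gives 49/10.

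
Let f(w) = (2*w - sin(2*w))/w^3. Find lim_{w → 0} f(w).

4/3

Direct substitution gives 0/0.
Apply L'Hôpital: lim (2 - 2*cos(2*w))/(3*w^2), still 0/0.
Apply L'Hôpital: lim (4*sin(2*w))/(6*w), still 0/0.
After 3 applications of L'Hôpital's rule the quotient is (8*cos(2*w))/(6); substituting w = 0 gives 4/3.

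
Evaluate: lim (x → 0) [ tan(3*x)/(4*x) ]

Substitution gives 0/0.
Since tan(u)/u → 1 as u → 0, tan(3x)/(3x) → 1 and the limit is 3/4.

3/4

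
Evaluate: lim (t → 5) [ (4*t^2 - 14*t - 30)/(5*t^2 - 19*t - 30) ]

Direct substitution gives 0/0, so factor. Both numerator and denominator have (t - 5) as a factor.
After cancelling, the expression reduces to (4*t + 6)/(5*t + 6).
Substituting t = 5 gives 26/31.

26/31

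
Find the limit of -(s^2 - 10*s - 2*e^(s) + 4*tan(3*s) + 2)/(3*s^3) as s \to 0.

Substitution gives 0/0; apply L'Hôpital's rule 3 times.
After differentiating numerator and denominator 3 times the quotient is (-2*e^(s) + 648*tan(3*s)^4 + 864*tan(3*s)^2 + 216)/(-18); at s = 0 this is -107/9.

-107/9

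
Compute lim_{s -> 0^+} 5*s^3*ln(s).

0

This is a 0·(−∞) form. Rewrite as 5·ln(s) / s^(−3) and apply L'Hôpital:
the derivative quotient is 5·(1/s) / (−3·s^(−4)) = (-5/3)·s^3 → 0.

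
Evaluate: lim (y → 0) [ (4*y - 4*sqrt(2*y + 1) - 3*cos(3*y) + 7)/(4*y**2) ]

31/8

Substitution gives 0/0 (the numerator vanishes to order 2).
Expand each term to order y^2: the coefficient of y^2 in -3·cos(3y) is 27/2 and in -4·√(1 + 2y) is 2.
Lower-order terms cancel with the polynomial part, so the numerator is (31/2)·y^2 + o(y^2), and the limit is (31/2)/(4) = 31/8.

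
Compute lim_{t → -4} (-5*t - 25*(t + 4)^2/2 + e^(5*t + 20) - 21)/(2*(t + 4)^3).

125/12

Direct substitution gives 0/0.
Apply L'Hôpital: lim (-25*t + 5*e^(5*t + 20) - 105)/(6*(t + 4)^2), still 0/0.
Apply L'Hôpital: lim (25*e^(5*t + 20) - 25)/(12*t + 48), still 0/0.
After 3 applications of L'Hôpital's rule the quotient is (125*e^(5*t + 20))/(12); substituting t = -4 gives 125/12.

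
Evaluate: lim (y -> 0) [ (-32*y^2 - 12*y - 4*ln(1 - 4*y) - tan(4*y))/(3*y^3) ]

64/3

Substitution gives 0/0; apply L'Hôpital's rule 3 times.
After differentiating numerator and denominator 3 times the quotient is (-256*tan(4*y)^2/cos(4*y)^2 - 128/cos(4*y)^4 - 512/(4*y - 1)^3)/(18); at y = 0 this is 64/3.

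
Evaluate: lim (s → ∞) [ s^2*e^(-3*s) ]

Write as s^2/e^{3s}, an ∞/∞ form.
Exponential growth dominates any polynomial, so repeated L'Hôpital (or the standard result) gives 0.

0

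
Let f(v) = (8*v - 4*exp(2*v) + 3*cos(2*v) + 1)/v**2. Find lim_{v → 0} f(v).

-14

Substitution gives 0/0 (the numerator vanishes to order 2).
Expand each term to order v^2: the coefficient of v^2 in -4·e^(2v) is -8 and in 3·cos(2v) is -6.
Lower-order terms cancel with the polynomial part, so the numerator is (-14)·v^2 + o(v^2), and the limit is (-14)/(1) = -14.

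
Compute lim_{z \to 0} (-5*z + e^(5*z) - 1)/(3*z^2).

25/6

Direct substitution gives 0/0.
Apply L'Hôpital: lim (5*e^(5*z) - 5)/(6*z), still 0/0.
After 2 applications of L'Hôpital's rule the quotient is (25*e^(5*z))/(6); substituting z = 0 gives 25/6.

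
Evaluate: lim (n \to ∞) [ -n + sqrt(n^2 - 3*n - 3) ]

An ∞ − ∞ form. Rationalising with the conjugate, the difference becomes (-3n - 3) / (√(n^2 - 3*n - 3) + n).
For large n the denominator behaves like 2·n, so the quotient tends to -3/2 = -3/2.

-3/2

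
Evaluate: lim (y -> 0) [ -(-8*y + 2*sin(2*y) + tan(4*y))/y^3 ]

-56/3

Substitution gives 0/0; apply L'Hôpital's rule 3 times.
After differentiating numerator and denominator 3 times the quotient is (-16*cos(2*y) + 384*tan(4*y)^4 + 512*tan(4*y)^2 + 128)/(-6); at y = 0 this is -56/3.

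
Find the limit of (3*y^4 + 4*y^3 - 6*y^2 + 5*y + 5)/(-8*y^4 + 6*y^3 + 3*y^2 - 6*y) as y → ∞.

-3/8

Numerator and denominator both have degree 4.
Dividing every term by y^4, all lower-order terms vanish and the limit is the ratio of leading coefficients, 3/(-8) = -3/8.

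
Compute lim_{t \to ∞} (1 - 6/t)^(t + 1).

e^(-6)

The base → 1 and the exponent → ∞: a 1^∞ form.
Take logarithms: (t + 1)·ln(1 - 6/t). Since ln(1+u) ~ u for small u, this behaves like (t)·(-6/t) → -6.
So the limit is e^(-6).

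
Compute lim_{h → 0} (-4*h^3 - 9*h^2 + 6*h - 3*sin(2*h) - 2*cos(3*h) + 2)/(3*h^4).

-9/4

Substitution gives 0/0; apply L'Hôpital's rule 4 times.
After differentiating numerator and denominator 4 times the quotient is (-48*sin(2*h) - 162*cos(3*h))/(72); at h = 0 this is -9/4.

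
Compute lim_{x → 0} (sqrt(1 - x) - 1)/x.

A 0/0 form; rationalise with √(1 - x) + √1. This collapses the numerator to -x, leaving -1/(√(1 - x) + √1) → -1/(2√1) = -1/2.

-1/2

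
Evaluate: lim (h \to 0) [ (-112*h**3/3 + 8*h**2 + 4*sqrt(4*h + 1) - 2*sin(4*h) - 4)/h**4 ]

Substitution gives 0/0 (the numerator vanishes to order 4).
Expand each term to order h^4: the coefficient of h^4 in 4·√(1 + 4h) is -40 and in -2·sin(4h) is 0.
Lower-order terms cancel with the polynomial part, so the numerator is (-40)·h^4 + o(h^4), and the limit is (-40)/(1) = -40.

-40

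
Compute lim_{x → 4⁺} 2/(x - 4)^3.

∞

As x → 4⁺, (x - 4) → 0⁺, so (x - 4)^3 → 0⁺ and 2/(x - 4)^3 → ∞.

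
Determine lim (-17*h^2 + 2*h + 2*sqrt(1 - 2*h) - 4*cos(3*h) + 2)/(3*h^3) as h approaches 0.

-1/3

Substitution gives 0/0; apply L'Hôpital's rule 3 times.
After differentiating numerator and denominator 3 times the quotient is (-108*sin(3*h) - 6/(1 - 2*h)^(5/2))/(18); at h = 0 this is -1/3.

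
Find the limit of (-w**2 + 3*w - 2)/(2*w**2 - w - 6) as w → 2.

At w = 2 both the top and bottom vanish — a removable singularity. Factoring out (w - 2) from each leaves (1 - w)/(2*w + 3), which at w = 2 equals -1/7.

-1/7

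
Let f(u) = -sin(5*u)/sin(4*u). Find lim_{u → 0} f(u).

-5/4

Substitution gives 0/0.
Divide numerator and denominator by u: sin(5u)/u → 5 and sin(4u)/u → 4, so the limit is -1·5/4 = -5/4.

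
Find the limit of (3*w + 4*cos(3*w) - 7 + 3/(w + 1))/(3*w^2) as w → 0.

Substitution gives 0/0; apply L'Hôpital's rule 2 times.
After differentiating numerator and denominator 2 times the quotient is (-36*cos(3*w) + 6/(w + 1)^3)/(6); at w = 0 this is -5.

-5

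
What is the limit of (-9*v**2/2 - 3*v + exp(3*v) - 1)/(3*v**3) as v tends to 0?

Direct substitution gives 0/0.
Apply L'Hôpital: lim (-9*v + 3*e^(3*v) - 3)/(9*v^2), still 0/0.
Apply L'Hôpital: lim (9*e^(3*v) - 9)/(18*v), still 0/0.
After 3 applications of L'Hôpital's rule the quotient is (27*e^(3*v))/(18); substituting v = 0 gives 3/2.

3/2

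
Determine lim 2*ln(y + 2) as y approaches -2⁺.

As y → -2⁺, y + 2 → 0⁺ and ln(y + 2) → −∞.
Multiplying by 2 gives -∞.

-∞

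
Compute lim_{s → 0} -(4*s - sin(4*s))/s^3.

Direct substitution gives 0/0.
Apply L'Hôpital: lim (4 - 4*cos(4*s))/(-3*s^2), still 0/0.
Apply L'Hôpital: lim (16*sin(4*s))/(-6*s), still 0/0.
After 3 applications of L'Hôpital's rule the quotient is (64*cos(4*s))/(-6); substituting s = 0 gives -32/3.

-32/3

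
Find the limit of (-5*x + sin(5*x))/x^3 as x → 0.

Direct substitution gives 0/0.
Apply L'Hôpital: lim (5*cos(5*x) - 5)/(3*x^2), still 0/0.
Apply L'Hôpital: lim (-25*sin(5*x))/(6*x), still 0/0.
After 3 applications of L'Hôpital's rule the quotient is (-125*cos(5*x))/(6); substituting x = 0 gives -125/6.

-125/6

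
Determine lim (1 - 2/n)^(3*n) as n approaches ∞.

e^(-6)

Let L be the limit and take ln: ln L = lim (3n)·ln(1 - 2/n) = lim (3n)·(-2/n + O(1/n²)) = -6.
Hence L = e^(-6).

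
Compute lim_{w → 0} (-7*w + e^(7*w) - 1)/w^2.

Direct substitution gives 0/0.
Apply L'Hôpital: lim (7*e^(7*w) - 7)/(2*w), still 0/0.
After 2 applications of L'Hôpital's rule the quotient is (49*e^(7*w))/(2); substituting w = 0 gives 49/2.

49/2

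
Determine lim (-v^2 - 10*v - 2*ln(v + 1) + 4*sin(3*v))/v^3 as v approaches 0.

Substitution gives 0/0; apply L'Hôpital's rule 3 times.
After differentiating numerator and denominator 3 times the quotient is (-108*cos(3*v) - 4/(v + 1)^3)/(6); at v = 0 this is -56/3.

-56/3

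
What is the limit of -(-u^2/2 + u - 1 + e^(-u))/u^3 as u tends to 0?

Direct substitution gives 0/0.
Apply L'Hôpital: lim (-u + 1 - e^(-u))/(-3*u^2), still 0/0.
Apply L'Hôpital: lim (-1 + e^(-u))/(-6*u), still 0/0.
After 3 applications of L'Hôpital's rule the quotient is (-e^(-u))/(-6); substituting u = 0 gives 1/6.

1/6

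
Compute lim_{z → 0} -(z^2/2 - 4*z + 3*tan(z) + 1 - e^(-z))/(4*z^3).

-7/24

Substitution gives 0/0 (the numerator vanishes to order 3).
Expand each term to order z^3: the coefficient of z^3 in 3·tan(z) is 1 and in −e^(-z) is 1/6.
Lower-order terms cancel with the polynomial part, so the numerator is (7/6)·z^3 + o(z^3), and the limit is (7/6)/(-4) = -7/24.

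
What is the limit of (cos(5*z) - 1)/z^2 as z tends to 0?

Direct substitution gives 0/0.
Apply L'Hôpital: lim (-5*sin(5*z))/(2*z), still 0/0.
After 2 applications of L'Hôpital's rule the quotient is (-25*cos(5*z))/(2); substituting z = 0 gives -25/2.

-25/2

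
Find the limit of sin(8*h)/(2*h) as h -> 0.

4

Substitution gives 0/0.
Write it as (8/2)·sin(8h)/(8h); since sin(u)/u → 1, the limit is 4.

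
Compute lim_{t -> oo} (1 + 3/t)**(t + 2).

Let L be the limit and take ln: ln L = lim (t + 2)·ln(1 + 3/t) = lim (t + 2)·(3/t + O(1/t²)) = 3.
Hence L = e^(3).

e^(3)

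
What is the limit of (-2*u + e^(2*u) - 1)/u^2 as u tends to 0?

Direct substitution gives 0/0.
Apply L'Hôpital: lim (2*e^(2*u) - 2)/(2*u), still 0/0.
After 2 applications of L'Hôpital's rule the quotient is (4*e^(2*u))/(2); substituting u = 0 gives 2.

2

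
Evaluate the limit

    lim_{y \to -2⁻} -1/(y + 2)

∞

As y → -2⁻, (y + 2) → 0⁻, so (y + 2)^1 → 0⁻ and -1/(y + 2)^1 → ∞.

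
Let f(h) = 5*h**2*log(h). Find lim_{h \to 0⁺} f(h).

This is a 0·(−∞) form. Rewrite as 5·ln(h) / h^(−2) and apply L'Hôpital:
the derivative quotient is 5·(1/h) / (−2·h^(−3)) = (-5/2)·h^2 → 0.

0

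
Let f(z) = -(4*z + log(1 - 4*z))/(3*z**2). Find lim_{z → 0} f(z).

8/3

Direct substitution gives 0/0.
Apply L'Hôpital: lim (4 - 4/(1 - 4*z))/(-6*z), still 0/0.
After 2 applications of L'Hôpital's rule the quotient is (-16/(1 - 4*z)^2)/(-6); substituting z = 0 gives 8/3.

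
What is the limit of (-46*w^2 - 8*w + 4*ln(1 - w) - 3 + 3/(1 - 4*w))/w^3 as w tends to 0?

Substitution gives 0/0; apply L'Hôpital's rule 3 times.
After differentiating numerator and denominator 3 times the quotient is (1152/(4*w - 1)^4 + 8/(w - 1)^3)/(6); at w = 0 this is 572/3.

572/3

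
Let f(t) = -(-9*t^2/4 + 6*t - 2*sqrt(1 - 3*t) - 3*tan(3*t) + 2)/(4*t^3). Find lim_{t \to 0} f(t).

189/32

Substitution gives 0/0 (the numerator vanishes to order 3).
Expand each term to order t^3: the coefficient of t^3 in -2·√(1 - 3t) is 27/8 and in -3·tan(3t) is -27.
Lower-order terms cancel with the polynomial part, so the numerator is (-189/8)·t^3 + o(t^3), and the limit is (-189/8)/(-4) = 189/32.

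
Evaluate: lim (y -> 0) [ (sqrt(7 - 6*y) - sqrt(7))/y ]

-3*√(7)/7

A 0/0 form; rationalise with √(7 - 6y) + √7. This collapses the numerator to -6y, leaving -6/(√(7 - 6y) + √7) → -6/(2√7) = -3*√(7)/7.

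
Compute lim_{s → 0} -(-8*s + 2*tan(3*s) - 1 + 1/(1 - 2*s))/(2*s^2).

-2

Substitution gives 0/0; apply L'Hôpital's rule 2 times.
After differentiating numerator and denominator 2 times the quotient is (36*tan(3*s)/cos(3*s)^2 - 8/(2*s - 1)^3)/(-4); at s = 0 this is -2.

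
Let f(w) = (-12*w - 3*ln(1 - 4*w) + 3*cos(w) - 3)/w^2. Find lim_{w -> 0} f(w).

Substitution gives 0/0 (the numerator vanishes to order 2).
Expand each term to order w^2: the coefficient of w^2 in -3·ln(1 - 4w) is 24 and in 3·cos(w) is -3/2.
Lower-order terms cancel with the polynomial part, so the numerator is (45/2)·w^2 + o(w^2), and the limit is (45/2)/(1) = 45/2.

45/2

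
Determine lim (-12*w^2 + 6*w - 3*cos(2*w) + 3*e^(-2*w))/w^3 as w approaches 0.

Substitution gives 0/0 (the numerator vanishes to order 3).
Expand each term to order w^3: the coefficient of w^3 in 3·e^(-2w) is -4 and in -3·cos(2w) is 0.
Lower-order terms cancel with the polynomial part, so the numerator is (-4)·w^3 + o(w^3), and the limit is (-4)/(1) = -4.

-4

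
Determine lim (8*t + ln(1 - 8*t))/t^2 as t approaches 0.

-32

Direct substitution gives 0/0.
Apply L'Hôpital: lim (8 - 8/(1 - 8*t))/(2*t), still 0/0.
After 2 applications of L'Hôpital's rule the quotient is (-64/(1 - 8*t)^2)/(2); substituting t = 0 gives -32.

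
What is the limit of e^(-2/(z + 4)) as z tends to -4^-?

As z → -4⁻, -2/(z + 4) → +∞, so e^(-2/(z + 4)) → ∞.

∞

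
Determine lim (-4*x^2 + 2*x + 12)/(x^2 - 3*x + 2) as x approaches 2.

At x = 2 both the top and bottom vanish — a removable singularity. Factoring out (x - 2) from each leaves (-4*x - 6)/(x - 1), which at x = 2 equals -14.

-14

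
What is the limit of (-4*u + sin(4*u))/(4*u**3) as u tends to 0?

Direct substitution gives 0/0.
Apply L'Hôpital: lim (4*cos(4*u) - 4)/(12*u^2), still 0/0.
Apply L'Hôpital: lim (-16*sin(4*u))/(24*u), still 0/0.
After 3 applications of L'Hôpital's rule the quotient is (-64*cos(4*u))/(24); substituting u = 0 gives -8/3.

-8/3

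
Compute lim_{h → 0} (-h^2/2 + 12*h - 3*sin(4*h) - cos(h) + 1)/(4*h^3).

8

Substitution gives 0/0; apply L'Hôpital's rule 3 times.
After differentiating numerator and denominator 3 times the quotient is (-sin(h) + 192*cos(4*h))/(24); at h = 0 this is 8.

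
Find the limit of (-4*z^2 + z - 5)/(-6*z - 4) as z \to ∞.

∞

The numerator has higher degree (2 > 1); the quotient behaves like (-4/(-6))·z^1 for large |z|.
As z → +∞ this diverges to ∞.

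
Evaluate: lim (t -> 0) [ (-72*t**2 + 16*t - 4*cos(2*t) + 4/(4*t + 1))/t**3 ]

Substitution gives 0/0 (the numerator vanishes to order 3).
Expand each term to order t^3: the coefficient of t^3 in -4·cos(2t) is 0 and in 4·1/(1 + 4t) is -256.
Lower-order terms cancel with the polynomial part, so the numerator is (-256)·t^3 + o(t^3), and the limit is (-256)/(1) = -256.

-256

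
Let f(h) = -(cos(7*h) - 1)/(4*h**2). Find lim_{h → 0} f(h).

Direct substitution gives 0/0.
Apply L'Hôpital: lim (-7*sin(7*h))/(-8*h), still 0/0.
After 2 applications of L'Hôpital's rule the quotient is (-49*cos(7*h))/(-8); substituting h = 0 gives 49/8.

49/8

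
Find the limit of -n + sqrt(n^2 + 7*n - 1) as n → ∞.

An ∞ − ∞ form. Rationalising with the conjugate, the difference becomes (7n - 1) / (√(n^2 + 7*n - 1) + n).
For large n the denominator behaves like 2·n, so the quotient tends to 7/2 = 7/2.

7/2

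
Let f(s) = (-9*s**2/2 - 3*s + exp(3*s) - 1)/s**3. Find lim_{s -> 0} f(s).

9/2

Direct substitution gives 0/0.
Apply L'Hôpital: lim (-9*s + 3*e^(3*s) - 3)/(3*s^2), still 0/0.
Apply L'Hôpital: lim (9*e^(3*s) - 9)/(6*s), still 0/0.
After 3 applications of L'Hôpital's rule the quotient is (27*e^(3*s))/(6); substituting s = 0 gives 9/2.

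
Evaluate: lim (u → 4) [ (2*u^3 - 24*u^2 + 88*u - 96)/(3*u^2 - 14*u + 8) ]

Since u = 4 makes numerator and denominator zero, (u - 4) divides both.
Cancelling it gives (2*u^2 - 16*u + 24)/(3*u - 2); now plug in u = 4 to get -4/5.

-4/5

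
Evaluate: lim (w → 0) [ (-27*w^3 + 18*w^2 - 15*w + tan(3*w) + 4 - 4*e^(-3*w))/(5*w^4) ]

-27/10

Substitution gives 0/0 (the numerator vanishes to order 4).
Expand each term to order w^4: the coefficient of w^4 in -4·e^(-3w) is -27/2 and in tan(3w) is 0.
Lower-order terms cancel with the polynomial part, so the numerator is (-27/2)·w^4 + o(w^4), and the limit is (-27/2)/(5) = -27/10.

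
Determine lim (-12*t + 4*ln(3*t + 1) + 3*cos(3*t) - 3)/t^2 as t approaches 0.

-63/2

Substitution gives 0/0; apply L'Hôpital's rule 2 times.
After differentiating numerator and denominator 2 times the quotient is (-27*cos(3*t) - 36/(3*t + 1)^2)/(2); at t = 0 this is -63/2.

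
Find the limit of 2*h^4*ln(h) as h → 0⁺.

This is a 0·(−∞) form. Rewrite as 2·ln(h) / h^(−4) and apply L'Hôpital:
the derivative quotient is 2·(1/h) / (−4·h^(−5)) = (-2/4)·h^4 → 0.

0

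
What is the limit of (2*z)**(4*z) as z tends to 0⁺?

1

Base → 0⁺ and exponent → 0⁺: a 0^0 form.
Take logs: 4z·ln(2z). This is 0·(−∞); rewriting as ln(2z)/(1/(4z)) and applying L'Hôpital gives 0.
Hence the limit is e^0 = 1.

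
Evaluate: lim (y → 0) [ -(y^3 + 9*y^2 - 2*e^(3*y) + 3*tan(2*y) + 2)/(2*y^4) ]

27/8

Substitution gives 0/0; apply L'Hôpital's rule 4 times.
After differentiating numerator and denominator 4 times the quotient is (-162*e^(3*y) + 1152*tan(2*y)^5 + 1920*tan(2*y)^3 + 768*tan(2*y))/(-48); at y = 0 this is 27/8.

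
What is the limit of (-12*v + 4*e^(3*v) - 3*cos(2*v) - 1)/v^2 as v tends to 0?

24

Substitution gives 0/0; apply L'Hôpital's rule 2 times.
After differentiating numerator and denominator 2 times the quotient is (36*e^(3*v) + 12*cos(2*v))/(2); at v = 0 this is 24.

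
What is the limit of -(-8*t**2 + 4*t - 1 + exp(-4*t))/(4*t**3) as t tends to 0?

8/3

Direct substitution gives 0/0.
Apply L'Hôpital: lim (-16*t + 4 - 4*e^(-4*t))/(-12*t^2), still 0/0.
Apply L'Hôpital: lim (-16 + 16*e^(-4*t))/(-24*t), still 0/0.
After 3 applications of L'Hôpital's rule the quotient is (-64*e^(-4*t))/(-24); substituting t = 0 gives 8/3.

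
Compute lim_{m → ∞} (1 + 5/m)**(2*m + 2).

The base → 1 and the exponent → ∞: a 1^∞ form.
Take logarithms: (2m + 2)·ln(1 + 5/m). Since ln(1+u) ~ u for small u, this behaves like (2m)·(5/m) → 10.
So the limit is e^(10).

e^(10)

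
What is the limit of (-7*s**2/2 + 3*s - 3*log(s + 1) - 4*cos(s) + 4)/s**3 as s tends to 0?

-1

Substitution gives 0/0; apply L'Hôpital's rule 3 times.
After differentiating numerator and denominator 3 times the quotient is (-4*sin(s) - 6/(s + 1)^3)/(6); at s = 0 this is -1.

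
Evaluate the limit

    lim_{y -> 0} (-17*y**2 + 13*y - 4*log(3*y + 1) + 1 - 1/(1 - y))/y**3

-37

Substitution gives 0/0 (the numerator vanishes to order 3).
Expand each term to order y^3: the coefficient of y^3 in -4·ln(1 + 3y) is -36 and in −1/(1 - y) is -1.
Lower-order terms cancel with the polynomial part, so the numerator is (-37)·y^3 + o(y^3), and the limit is (-37)/(1) = -37.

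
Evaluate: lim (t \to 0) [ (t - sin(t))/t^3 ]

1/6

Direct substitution gives 0/0.
Apply L'Hôpital: lim (1 - cos(t))/(3*t^2), still 0/0.
Apply L'Hôpital: lim (sin(t))/(6*t), still 0/0.
After 3 applications of L'Hôpital's rule the quotient is (cos(t))/(6); substituting t = 0 gives 1/6.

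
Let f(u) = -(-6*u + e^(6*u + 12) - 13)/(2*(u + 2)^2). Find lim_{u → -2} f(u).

-9

Direct substitution gives 0/0.
Apply L'Hôpital: lim (6*e^(6*u + 12) - 6)/(-4*u - 8), still 0/0.
After 2 applications of L'Hôpital's rule the quotient is (36*e^(6*u + 12))/(-4); substituting u = -2 gives -9.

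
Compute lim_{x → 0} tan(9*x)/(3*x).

3

Substitution gives 0/0.
Since tan(u)/u → 1 as u → 0, tan(9x)/(9x) → 1 and the limit is 9/3 = 3.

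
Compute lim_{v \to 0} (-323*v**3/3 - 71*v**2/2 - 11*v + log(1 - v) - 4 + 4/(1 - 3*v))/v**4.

1295/4

Substitution gives 0/0; apply L'Hôpital's rule 4 times.
After differentiating numerator and denominator 4 times the quotient is (-7776/(3*v - 1)^5 - 6/(v - 1)^4)/(24); at v = 0 this is 1295/4.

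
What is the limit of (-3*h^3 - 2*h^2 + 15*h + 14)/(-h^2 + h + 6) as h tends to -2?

Direct substitution gives 0/0, so factor. Both numerator and denominator have (h + 2) as a factor.
After cancelling, the expression reduces to (-3*h^2 + 4*h + 7)/(3 - h).
Substituting h = -2 gives -13/5.

-13/5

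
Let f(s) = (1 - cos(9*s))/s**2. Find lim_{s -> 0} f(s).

Substitution gives 0/0.
Use (1 − cos u)/u² → 1/2 with u = 9s: the limit is 9²/(2·1) = 81/2.

81/2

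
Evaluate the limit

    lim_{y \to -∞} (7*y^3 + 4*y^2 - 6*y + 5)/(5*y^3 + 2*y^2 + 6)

Numerator and denominator both have degree 3.
Dividing every term by y^3, all lower-order terms vanish and the limit is the ratio of leading coefficients, 7/(5) = 7/5.

7/5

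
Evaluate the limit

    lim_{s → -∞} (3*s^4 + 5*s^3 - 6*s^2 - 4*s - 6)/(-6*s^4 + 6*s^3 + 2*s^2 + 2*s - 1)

Numerator and denominator both have degree 4.
Dividing every term by s^4, all lower-order terms vanish and the limit is the ratio of leading coefficients, 3/(-6) = -1/2.

-1/2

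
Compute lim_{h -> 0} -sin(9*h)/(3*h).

-3

Substitution gives 0/0.
Write it as (9/(-3))·sin(9h)/(9h); since sin(u)/u → 1, the limit is -3.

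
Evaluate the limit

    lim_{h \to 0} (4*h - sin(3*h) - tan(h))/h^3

25/6

Substitution gives 0/0 (the numerator vanishes to order 3).
Expand each term to order h^3: the coefficient of h^3 in −tan(h) is -1/3 and in −sin(3h) is 9/2.
Lower-order terms cancel with the polynomial part, so the numerator is (25/6)·h^3 + o(h^3), and the limit is (25/6)/(1) = 25/6.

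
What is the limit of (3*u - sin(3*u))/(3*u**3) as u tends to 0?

3/2

Direct substitution gives 0/0.
Apply L'Hôpital: lim (3 - 3*cos(3*u))/(9*u^2), still 0/0.
Apply L'Hôpital: lim (9*sin(3*u))/(18*u), still 0/0.
After 3 applications of L'Hôpital's rule the quotient is (27*cos(3*u))/(18); substituting u = 0 gives 3/2.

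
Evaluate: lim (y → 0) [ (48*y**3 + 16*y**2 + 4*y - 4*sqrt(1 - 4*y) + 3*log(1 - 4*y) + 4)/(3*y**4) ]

-152/3

Substitution gives 0/0 (the numerator vanishes to order 4).
Expand each term to order y^4: the coefficient of y^4 in -4·√(1 - 4y) is 40 and in 3·ln(1 - 4y) is -192.
Lower-order terms cancel with the polynomial part, so the numerator is (-152)·y^4 + o(y^4), and the limit is (-152)/(3) = -152/3.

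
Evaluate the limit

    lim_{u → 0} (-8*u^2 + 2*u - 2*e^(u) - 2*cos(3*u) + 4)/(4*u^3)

Substitution gives 0/0; apply L'Hôpital's rule 3 times.
After differentiating numerator and denominator 3 times the quotient is (-2*e^(u) - 54*sin(3*u))/(24); at u = 0 this is -1/12.

-1/12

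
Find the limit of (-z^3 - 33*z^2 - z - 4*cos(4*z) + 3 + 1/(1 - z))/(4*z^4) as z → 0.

Substitution gives 0/0; apply L'Hôpital's rule 4 times.
After differentiating numerator and denominator 4 times the quotient is (-1024*cos(4*z) - 24/(z - 1)^5)/(96); at z = 0 this is -125/12.

-125/12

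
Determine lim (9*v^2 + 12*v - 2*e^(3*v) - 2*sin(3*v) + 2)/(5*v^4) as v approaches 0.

Substitution gives 0/0; apply L'Hôpital's rule 4 times.
After differentiating numerator and denominator 4 times the quotient is (-162*e^(3*v) - 162*sin(3*v))/(120); at v = 0 this is -27/20.

-27/20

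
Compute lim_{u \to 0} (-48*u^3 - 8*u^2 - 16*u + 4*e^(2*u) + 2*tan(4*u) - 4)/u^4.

Substitution gives 0/0; apply L'Hôpital's rule 4 times.
After differentiating numerator and denominator 4 times the quotient is (64*e^(2*u) + 12288*tan(4*u)^5 + 20480*tan(4*u)^3 + 8192*tan(4*u))/(24); at u = 0 this is 8/3.

8/3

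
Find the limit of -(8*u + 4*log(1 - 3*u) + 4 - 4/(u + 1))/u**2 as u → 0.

Substitution gives 0/0; apply L'Hôpital's rule 2 times.
After differentiating numerator and denominator 2 times the quotient is (-36/(3*u - 1)^2 - 8/(u + 1)^3)/(-2); at u = 0 this is 22.

22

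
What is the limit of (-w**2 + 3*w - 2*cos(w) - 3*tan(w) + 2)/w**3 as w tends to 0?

-1

Substitution gives 0/0; apply L'Hôpital's rule 3 times.
After differentiating numerator and denominator 3 times the quotient is (-2*sin(w) - 18*tan(w)^4 - 24*tan(w)^2 - 6)/(6); at w = 0 this is -1.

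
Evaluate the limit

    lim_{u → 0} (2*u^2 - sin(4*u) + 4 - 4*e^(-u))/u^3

Substitution gives 0/0 (the numerator vanishes to order 3).
Expand each term to order u^3: the coefficient of u^3 in −sin(4u) is 32/3 and in -4·e^(-u) is 2/3.
Lower-order terms cancel with the polynomial part, so the numerator is (34/3)·u^3 + o(u^3), and the limit is (34/3)/(1) = 34/3.

34/3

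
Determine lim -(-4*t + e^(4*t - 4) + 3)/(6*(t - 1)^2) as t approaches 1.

-4/3

Direct substitution gives 0/0.
Apply L'Hôpital: lim (4*e^(4*t - 4) - 4)/(12 - 12*t), still 0/0.
After 2 applications of L'Hôpital's rule the quotient is (16*e^(4*t - 4))/(-12); substituting t = 1 gives -4/3.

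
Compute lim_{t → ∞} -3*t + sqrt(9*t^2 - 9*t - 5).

An ∞ − ∞ form. Rationalising with the conjugate, the difference becomes (-9t - 5) / (√(9*t^2 - 9*t - 5) + 3t).
For large t the denominator behaves like 2·3t, so the quotient tends to -9/6 = -3/2.

-3/2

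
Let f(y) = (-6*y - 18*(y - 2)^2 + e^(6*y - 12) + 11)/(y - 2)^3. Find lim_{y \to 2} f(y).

Direct substitution gives 0/0.
Apply L'Hôpital: lim (-36*y + 6*e^(6*y - 12) + 66)/(3*(y - 2)^2), still 0/0.
Apply L'Hôpital: lim (36*e^(6*y - 12) - 36)/(6*y - 12), still 0/0.
After 3 applications of L'Hôpital's rule the quotient is (216*e^(6*y - 12))/(6); substituting y = 2 gives 36.

36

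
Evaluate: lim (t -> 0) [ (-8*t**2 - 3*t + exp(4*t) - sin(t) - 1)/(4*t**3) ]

Substitution gives 0/0; apply L'Hôpital's rule 3 times.
After differentiating numerator and denominator 3 times the quotient is (64*e^(4*t) + cos(t))/(24); at t = 0 this is 65/24.

65/24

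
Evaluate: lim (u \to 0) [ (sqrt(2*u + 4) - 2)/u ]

1/2

Substitution gives 0/0. Multiply numerator and denominator by the conjugate √(4 + 2u) + √4.
The numerator becomes (4 + 2u) − 4 = 2u, so the expression simplifies to 2/(√(4 + 2u) + √4).
Letting u → 0 gives 2/(2√4) = 1/2.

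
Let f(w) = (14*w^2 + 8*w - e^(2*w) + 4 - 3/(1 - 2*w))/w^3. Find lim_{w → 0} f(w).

Substitution gives 0/0 (the numerator vanishes to order 3).
Expand each term to order w^3: the coefficient of w^3 in -3·1/(1 - 2w) is -24 and in −e^(2w) is -4/3.
Lower-order terms cancel with the polynomial part, so the numerator is (-76/3)·w^3 + o(w^3), and the limit is (-76/3)/(1) = -76/3.

-76/3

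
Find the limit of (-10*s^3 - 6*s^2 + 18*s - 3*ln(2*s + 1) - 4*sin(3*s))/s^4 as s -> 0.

Substitution gives 0/0; apply L'Hôpital's rule 4 times.
After differentiating numerator and denominator 4 times the quotient is (-324*sin(3*s) + 288/(2*s + 1)^4)/(24); at s = 0 this is 12.

12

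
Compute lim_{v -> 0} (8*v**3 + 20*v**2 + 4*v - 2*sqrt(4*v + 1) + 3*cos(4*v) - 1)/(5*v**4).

52/5

Substitution gives 0/0 (the numerator vanishes to order 4).
Expand each term to order v^4: the coefficient of v^4 in -2·√(1 + 4v) is 20 and in 3·cos(4v) is 32.
Lower-order terms cancel with the polynomial part, so the numerator is (52)·v^4 + o(v^4), and the limit is (52)/(5) = 52/5.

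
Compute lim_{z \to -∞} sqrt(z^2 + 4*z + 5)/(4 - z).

1

For large |z|, √(z^2 + 4*z + 5) ≈ √1·|z| and the denominator ≈ -z.
Since z → −∞, |z| = −z, giving −√1/(-1) = 1.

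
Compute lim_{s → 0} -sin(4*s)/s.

Substitution gives 0/0.
Write it as (4/(-1))·sin(4s)/(4s); since sin(u)/u → 1, the limit is -4.

-4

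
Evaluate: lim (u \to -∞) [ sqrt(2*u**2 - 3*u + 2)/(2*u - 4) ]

For large |u|, √(2*u^2 - 3*u + 2) ≈ √2·|u| and the denominator ≈ 2u.
Since u → −∞, |u| = −u, giving −√2/(2) = -√(2)/2.

-√(2)/2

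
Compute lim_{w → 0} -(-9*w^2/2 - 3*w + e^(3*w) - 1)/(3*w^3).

Direct substitution gives 0/0.
Apply L'Hôpital: lim (-9*w + 3*e^(3*w) - 3)/(-9*w^2), still 0/0.
Apply L'Hôpital: lim (9*e^(3*w) - 9)/(-18*w), still 0/0.
After 3 applications of L'Hôpital's rule the quotient is (27*e^(3*w))/(-18); substituting w = 0 gives -3/2.

-3/2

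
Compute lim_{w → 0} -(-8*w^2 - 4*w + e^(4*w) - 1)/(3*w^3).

Direct substitution gives 0/0.
Apply L'Hôpital: lim (-16*w + 4*e^(4*w) - 4)/(-9*w^2), still 0/0.
Apply L'Hôpital: lim (16*e^(4*w) - 16)/(-18*w), still 0/0.
After 3 applications of L'Hôpital's rule the quotient is (64*e^(4*w))/(-18); substituting w = 0 gives -32/9.

-32/9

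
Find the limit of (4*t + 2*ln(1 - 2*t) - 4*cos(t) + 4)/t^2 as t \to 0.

-2

Substitution gives 0/0 (the numerator vanishes to order 2).
Expand each term to order t^2: the coefficient of t^2 in -4·cos(t) is 2 and in 2·ln(1 - 2t) is -4.
Lower-order terms cancel with the polynomial part, so the numerator is (-2)·t^2 + o(t^2), and the limit is (-2)/(1) = -2.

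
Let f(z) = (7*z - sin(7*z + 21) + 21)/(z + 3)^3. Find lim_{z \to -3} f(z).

Direct substitution gives 0/0.
Apply L'Hôpital: lim (7 - 7*cos(7*z + 21))/(3*(z + 3)^2), still 0/0.
Apply L'Hôpital: lim (49*sin(7*z + 21))/(6*z + 18), still 0/0.
After 3 applications of L'Hôpital's rule the quotient is (343*cos(7*z + 21))/(6); substituting z = -3 gives 343/6.

343/6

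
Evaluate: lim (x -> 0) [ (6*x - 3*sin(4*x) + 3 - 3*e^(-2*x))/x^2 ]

Substitution gives 0/0; apply L'Hôpital's rule 2 times.
After differentiating numerator and denominator 2 times the quotient is (48*sin(4*x) - 12*e^(-2*x))/(2); at x = 0 this is -6.

-6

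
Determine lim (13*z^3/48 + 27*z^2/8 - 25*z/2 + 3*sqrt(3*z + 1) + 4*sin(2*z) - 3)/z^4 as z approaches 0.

-1215/128

Substitution gives 0/0; apply L'Hôpital's rule 4 times.
After differentiating numerator and denominator 4 times the quotient is (64*sin(2*z) - 3645/(16*(3*z + 1)^(7/2)))/(24); at z = 0 this is -1215/128.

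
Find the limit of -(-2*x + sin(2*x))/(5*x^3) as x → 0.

Direct substitution gives 0/0.
Apply L'Hôpital: lim (2*cos(2*x) - 2)/(-15*x^2), still 0/0.
Apply L'Hôpital: lim (-4*sin(2*x))/(-30*x), still 0/0.
After 3 applications of L'Hôpital's rule the quotient is (-8*cos(2*x))/(-30); substituting x = 0 gives 4/15.

4/15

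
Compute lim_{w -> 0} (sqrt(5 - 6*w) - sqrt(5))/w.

Substitution gives 0/0. Multiply numerator and denominator by the conjugate √(5 - 6w) + √5.
The numerator becomes (5 - 6w) − 5 = -6w, so the expression simplifies to -6/(√(5 - 6w) + √5).
Letting w → 0 gives -6/(2√5) = -3*√(5)/5.

-3*√(5)/5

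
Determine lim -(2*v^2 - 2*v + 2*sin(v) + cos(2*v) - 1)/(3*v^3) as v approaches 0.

Substitution gives 0/0; apply L'Hôpital's rule 3 times.
After differentiating numerator and denominator 3 times the quotient is (2*(8*sin(v) - 1)*cos(v))/(-18); at v = 0 this is 1/9.

1/9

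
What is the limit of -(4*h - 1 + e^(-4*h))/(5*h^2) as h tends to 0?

-8/5

Direct substitution gives 0/0.
Apply L'Hôpital: lim (4 - 4*e^(-4*h))/(-10*h), still 0/0.
After 2 applications of L'Hôpital's rule the quotient is (16*e^(-4*h))/(-10); substituting h = 0 gives -8/5.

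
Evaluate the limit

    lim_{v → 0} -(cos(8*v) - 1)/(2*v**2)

Direct substitution gives 0/0.
Apply L'Hôpital: lim (-8*sin(8*v))/(-4*v), still 0/0.
After 2 applications of L'Hôpital's rule the quotient is (-64*cos(8*v))/(-4); substituting v = 0 gives 16.

16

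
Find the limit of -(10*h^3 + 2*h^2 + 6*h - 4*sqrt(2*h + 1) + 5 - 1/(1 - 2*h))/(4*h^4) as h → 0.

Substitution gives 0/0 (the numerator vanishes to order 4).
Expand each term to order h^4: the coefficient of h^4 in −1/(1 - 2h) is -16 and in -4·√(1 + 2h) is 5/2.
Lower-order terms cancel with the polynomial part, so the numerator is (-27/2)·h^4 + o(h^4), and the limit is (-27/2)/(-4) = 27/8.

27/8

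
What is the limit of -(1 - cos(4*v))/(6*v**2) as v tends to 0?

-4/3

Substitution gives 0/0.
Use (1 − cos u)/u² → 1/2 with u = 4v: the limit is 4²/(2·(-6)) = -4/3.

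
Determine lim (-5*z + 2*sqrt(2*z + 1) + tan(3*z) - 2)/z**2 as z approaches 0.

Substitution gives 0/0 (the numerator vanishes to order 2).
Expand each term to order z^2: the coefficient of z^2 in tan(3z) is 0 and in 2·√(1 + 2z) is -1.
Lower-order terms cancel with the polynomial part, so the numerator is (-1)·z^2 + o(z^2), and the limit is (-1)/(1) = -1.

-1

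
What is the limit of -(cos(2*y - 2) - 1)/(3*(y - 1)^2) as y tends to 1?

Direct substitution gives 0/0.
Apply L'Hôpital: lim (-2*sin(2*y - 2))/(6 - 6*y), still 0/0.
After 2 applications of L'Hôpital's rule the quotient is (-4*cos(2*y - 2))/(-6); substituting y = 1 gives 2/3.

2/3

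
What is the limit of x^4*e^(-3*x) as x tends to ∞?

0

Write as x^4/e^{3x}, an ∞/∞ form.
Exponential growth dominates any polynomial, so repeated L'Hôpital (or the standard result) gives 0.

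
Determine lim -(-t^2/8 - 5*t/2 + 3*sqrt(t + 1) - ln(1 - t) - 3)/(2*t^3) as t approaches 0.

-25/96

Substitution gives 0/0 (the numerator vanishes to order 3).
Expand each term to order t^3: the coefficient of t^3 in −ln(1 - t) is 1/3 and in 3·√(1 + t) is 3/16.
Lower-order terms cancel with the polynomial part, so the numerator is (25/48)·t^3 + o(t^3), and the limit is (25/48)/(-2) = -25/96.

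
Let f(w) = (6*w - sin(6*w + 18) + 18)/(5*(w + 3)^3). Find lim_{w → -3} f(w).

36/5

Direct substitution gives 0/0.
Apply L'Hôpital: lim (6 - 6*cos(6*w + 18))/(15*(w + 3)^2), still 0/0.
Apply L'Hôpital: lim (36*sin(6*w + 18))/(30*w + 90), still 0/0.
After 3 applications of L'Hôpital's rule the quotient is (216*cos(6*w + 18))/(30); substituting w = -3 gives 36/5.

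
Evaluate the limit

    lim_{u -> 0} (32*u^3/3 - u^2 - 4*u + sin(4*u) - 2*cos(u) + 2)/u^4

Substitution gives 0/0 (the numerator vanishes to order 4).
Expand each term to order u^4: the coefficient of u^4 in sin(4u) is 0 and in -2·cos(u) is -1/12.
Lower-order terms cancel with the polynomial part, so the numerator is (-1/12)·u^4 + o(u^4), and the limit is (-1/12)/(1) = -1/12.

-1/12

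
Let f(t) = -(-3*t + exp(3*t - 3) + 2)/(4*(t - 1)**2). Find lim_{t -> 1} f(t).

Direct substitution gives 0/0.
Apply L'Hôpital: lim (3*e^(3*t - 3) - 3)/(8 - 8*t), still 0/0.
After 2 applications of L'Hôpital's rule the quotient is (9*e^(3*t - 3))/(-8); substituting t = 1 gives -9/8.

-9/8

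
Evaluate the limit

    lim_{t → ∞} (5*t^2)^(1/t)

1

Base → ∞ and exponent → 0: an ∞^0 form.
Take logs: (1/t)·ln(5·t^2) = (ln 5 + 2·ln t)/t → 0.
So the limit is e^0 = 1.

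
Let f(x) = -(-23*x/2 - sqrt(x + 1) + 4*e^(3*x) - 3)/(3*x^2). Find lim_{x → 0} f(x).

-145/24

Substitution gives 0/0 (the numerator vanishes to order 2).
Expand each term to order x^2: the coefficient of x^2 in −√(1 + x) is 1/8 and in 4·e^(3x) is 18.
Lower-order terms cancel with the polynomial part, so the numerator is (145/8)·x^2 + o(x^2), and the limit is (145/8)/(-3) = -145/24.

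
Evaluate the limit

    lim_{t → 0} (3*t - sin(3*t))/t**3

9/2

Direct substitution gives 0/0.
Apply L'Hôpital: lim (3 - 3*cos(3*t))/(3*t^2), still 0/0.
Apply L'Hôpital: lim (9*sin(3*t))/(6*t), still 0/0.
After 3 applications of L'Hôpital's rule the quotient is (27*cos(3*t))/(6); substituting t = 0 gives 9/2.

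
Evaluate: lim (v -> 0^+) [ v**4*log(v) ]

0

This is a 0·(−∞) form. Rewrite as 1·ln(v) / v^(−4) and apply L'Hôpital:
the derivative quotient is 1·(1/v) / (−4·v^(−5)) = (-1/4)·v^4 → 0.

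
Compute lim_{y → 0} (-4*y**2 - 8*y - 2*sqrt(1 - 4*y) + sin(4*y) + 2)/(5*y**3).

-8/15

Substitution gives 0/0; apply L'Hôpital's rule 3 times.
After differentiating numerator and denominator 3 times the quotient is (-64*cos(4*y) + 48/(1 - 4*y)^(5/2))/(30); at y = 0 this is -8/15.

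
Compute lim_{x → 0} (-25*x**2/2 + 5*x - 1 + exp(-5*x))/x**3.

Direct substitution gives 0/0.
Apply L'Hôpital: lim (-25*x + 5 - 5*e^(-5*x))/(3*x^2), still 0/0.
Apply L'Hôpital: lim (-25 + 25*e^(-5*x))/(6*x), still 0/0.
After 3 applications of L'Hôpital's rule the quotient is (-125*e^(-5*x))/(6); substituting x = 0 gives -125/6.

-125/6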